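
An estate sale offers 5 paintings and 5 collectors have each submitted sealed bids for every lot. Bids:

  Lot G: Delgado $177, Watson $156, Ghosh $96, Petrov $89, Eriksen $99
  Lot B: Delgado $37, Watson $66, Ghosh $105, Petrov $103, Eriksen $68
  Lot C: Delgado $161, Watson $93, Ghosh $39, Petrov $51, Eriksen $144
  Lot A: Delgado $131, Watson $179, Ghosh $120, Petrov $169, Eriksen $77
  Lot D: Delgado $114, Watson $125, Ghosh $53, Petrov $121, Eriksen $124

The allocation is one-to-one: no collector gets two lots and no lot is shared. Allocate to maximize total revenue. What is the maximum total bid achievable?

This is a one-to-one assignment (maximum-weight bipartite matching).
Optimal: Delgado→Lot G ($177), Watson→Lot A ($179), Ghosh→Lot B ($105), Petrov→Lot D ($121), Eriksen→Lot C ($144) — total 177+179+105+121+144 = $726.
Swapping Watson↔Delgado (Watson→Lot G $156, Delgado→Lot A $131) loses 69.

Maximum total: $726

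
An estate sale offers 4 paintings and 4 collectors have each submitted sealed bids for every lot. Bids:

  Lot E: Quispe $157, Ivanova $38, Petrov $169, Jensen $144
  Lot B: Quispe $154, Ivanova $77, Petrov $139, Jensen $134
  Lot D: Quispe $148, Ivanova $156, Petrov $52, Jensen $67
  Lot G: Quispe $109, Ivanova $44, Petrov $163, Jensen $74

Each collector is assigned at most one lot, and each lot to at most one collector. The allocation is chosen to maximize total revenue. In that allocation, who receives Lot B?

Optimal: Quispe→Lot B ($154), Ivanova→Lot D ($156), Petrov→Lot G ($163), Jensen→Lot E ($144) — total 154+156+163+144 = $617.
Column-greedy (each lot in turn goes to its best remaining collector) gives $553, worse by 64.
Swapping Quispe↔Petrov (Quispe→Lot G $109, Petrov→Lot B $139) loses 69.
Quispe's own top lot is Lot E ($157), but forcing Quispe→Lot E and reassigning the rest optimally gives only $610 — worse by 7.

Quispe receives Lot B.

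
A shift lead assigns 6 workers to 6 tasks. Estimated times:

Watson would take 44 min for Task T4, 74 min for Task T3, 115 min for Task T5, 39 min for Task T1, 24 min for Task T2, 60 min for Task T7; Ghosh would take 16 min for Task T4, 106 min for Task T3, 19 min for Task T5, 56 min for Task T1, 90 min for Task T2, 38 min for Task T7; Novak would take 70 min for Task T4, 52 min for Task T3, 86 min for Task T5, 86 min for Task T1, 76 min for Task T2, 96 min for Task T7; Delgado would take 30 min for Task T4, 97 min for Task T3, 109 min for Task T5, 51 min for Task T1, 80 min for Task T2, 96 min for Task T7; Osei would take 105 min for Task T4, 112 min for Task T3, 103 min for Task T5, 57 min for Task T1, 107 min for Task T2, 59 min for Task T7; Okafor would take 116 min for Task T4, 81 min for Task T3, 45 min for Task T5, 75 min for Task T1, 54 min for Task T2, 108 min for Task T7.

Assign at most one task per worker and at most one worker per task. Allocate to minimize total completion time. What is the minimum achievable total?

This is a one-to-one assignment (minimum-cost bipartite matching).
Optimal: Watson→Task T2 (24 min), Ghosh→Task T7 (38 min), Novak→Task T3 (52 min), Delgado→Task T4 (30 min), Osei→Task T1 (57 min), Okafor→Task T5 (45 min) — total 24+38+52+30+57+45 = 246 min.
Row-greedy (each worker in turn takes its cheapest remaining task) gives 247 min, worse by 1.
Next-best assignment: Watson→Task T2, Ghosh→Task T4, Novak→Task T3, Delgado→Task T1, Osei→Task T7, Okafor→Task T5 = 247 min.
No other one-to-one assignment undercuts 246 min.

Minimum total: 246 min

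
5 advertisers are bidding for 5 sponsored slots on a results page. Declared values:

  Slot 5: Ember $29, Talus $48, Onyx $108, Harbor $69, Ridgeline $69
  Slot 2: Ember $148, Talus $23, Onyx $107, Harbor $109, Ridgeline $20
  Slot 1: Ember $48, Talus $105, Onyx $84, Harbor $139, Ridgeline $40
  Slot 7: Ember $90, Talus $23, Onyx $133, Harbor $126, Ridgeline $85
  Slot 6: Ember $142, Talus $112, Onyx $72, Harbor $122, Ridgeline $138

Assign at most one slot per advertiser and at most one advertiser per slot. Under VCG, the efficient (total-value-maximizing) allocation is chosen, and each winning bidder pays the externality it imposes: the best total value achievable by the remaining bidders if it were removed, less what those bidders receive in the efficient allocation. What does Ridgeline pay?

Efficient allocation: Ember→Slot 2 ($148), Talus→Slot 1 ($105), Onyx→Slot 5 ($108), Harbor→Slot 7 ($126), Ridgeline→Slot 6 ($138); total welfare W = $625.
Ridgeline receives Slot 6 at value $138, so the others get W − 138 = $487.
Without Ridgeline: best allocation of the remaining 4 bidders over all 5 slots is Ember→Slot 2 ($148), Talus→Slot 6 ($112), Onyx→Slot 7 ($133), Harbor→Slot 1 ($139), total $532.
VCG payment = (others' best without Ridgeline) − (others' welfare with Ridgeline) = 532 − 487 = $45.

Ridgeline pays $45.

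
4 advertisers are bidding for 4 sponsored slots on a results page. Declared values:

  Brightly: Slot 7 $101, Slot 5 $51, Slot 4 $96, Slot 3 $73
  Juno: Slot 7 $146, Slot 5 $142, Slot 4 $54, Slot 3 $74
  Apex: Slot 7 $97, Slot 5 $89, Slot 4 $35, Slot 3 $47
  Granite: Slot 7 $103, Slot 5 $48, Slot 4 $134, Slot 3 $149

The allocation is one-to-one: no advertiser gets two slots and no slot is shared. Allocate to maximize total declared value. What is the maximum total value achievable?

This is the linear assignment problem.
Optimal: Brightly→Slot 4 ($96), Juno→Slot 5 ($142), Apex→Slot 7 ($97), Granite→Slot 3 ($149) — total 96+142+97+149 = $484.
Row-greedy (each advertiser in turn takes its best remaining slot) gives $424, worse by 60.
Next-best assignment: Brightly→Slot 4, Juno→Slot 7, Apex→Slot 5, Granite→Slot 3 = $480.
Swapping Apex↔Juno (Apex→Slot 5 $89, Juno→Slot 7 $146) loses 4.

Maximum total: $484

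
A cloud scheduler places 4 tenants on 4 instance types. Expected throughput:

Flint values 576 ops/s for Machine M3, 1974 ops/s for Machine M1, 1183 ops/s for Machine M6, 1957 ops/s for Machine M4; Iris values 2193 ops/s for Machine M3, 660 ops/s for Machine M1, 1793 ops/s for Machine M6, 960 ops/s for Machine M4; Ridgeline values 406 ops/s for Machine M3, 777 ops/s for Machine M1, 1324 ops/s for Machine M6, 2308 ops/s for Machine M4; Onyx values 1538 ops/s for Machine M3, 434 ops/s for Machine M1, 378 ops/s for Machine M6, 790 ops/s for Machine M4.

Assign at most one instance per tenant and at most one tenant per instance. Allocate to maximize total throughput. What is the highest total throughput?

Maximum total: 7613 ops/s

This is a one-to-one assignment (maximum-weight bipartite matching).
Optimal: Flint→Machine M1 (1974 ops/s), Iris→Machine M6 (1793 ops/s), Ridgeline→Machine M4 (2308 ops/s), Onyx→Machine M3 (1538 ops/s) — total 1974+1793+2308+1538 = 7613 ops/s.
Row-greedy (each tenant in turn takes its best remaining instance) gives 6853 ops/s, worse by 760.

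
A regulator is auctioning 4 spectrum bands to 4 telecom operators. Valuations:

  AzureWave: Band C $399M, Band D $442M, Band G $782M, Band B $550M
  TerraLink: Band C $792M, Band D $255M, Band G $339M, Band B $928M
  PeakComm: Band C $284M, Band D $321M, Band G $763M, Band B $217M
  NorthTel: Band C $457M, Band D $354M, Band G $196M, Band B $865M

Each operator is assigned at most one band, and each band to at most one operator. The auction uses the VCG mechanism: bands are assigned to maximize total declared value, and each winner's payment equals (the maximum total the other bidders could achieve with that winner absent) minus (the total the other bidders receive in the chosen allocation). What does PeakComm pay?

PeakComm pays $340M.

Efficient allocation: AzureWave→Band D ($442M), TerraLink→Band C ($792M), PeakComm→Band G ($763M), NorthTel→Band B ($865M); total welfare W = $2862M.
PeakComm receives Band G at value $763M, so the others get W − 763 = $2099M.
Without PeakComm: best allocation of the remaining 3 bidders over all 4 bands is AzureWave→Band G ($782M), TerraLink→Band C ($792M), NorthTel→Band B ($865M), total $2439M.
VCG payment = (others' best without PeakComm) − (others' welfare with PeakComm) = 2439 − 2099 = $340M.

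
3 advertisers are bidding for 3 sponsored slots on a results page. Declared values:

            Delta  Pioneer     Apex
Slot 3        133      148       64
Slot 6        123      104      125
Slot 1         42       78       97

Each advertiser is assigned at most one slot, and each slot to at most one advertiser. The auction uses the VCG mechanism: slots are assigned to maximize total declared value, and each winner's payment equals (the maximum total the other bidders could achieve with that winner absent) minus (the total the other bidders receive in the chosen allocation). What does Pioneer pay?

Efficient allocation: Delta→Slot 6 ($123), Pioneer→Slot 3 ($148), Apex→Slot 1 ($97); total welfare W = $368.
Pioneer receives Slot 3 at value $148, so the others get W − 148 = $220.
Without Pioneer: best allocation of the remaining 2 bidders over all 3 slots is Delta→Slot 3 ($133), Apex→Slot 6 ($125), total $258.
VCG payment = (others' best without Pioneer) − (others' welfare with Pioneer) = 258 − 220 = $38.

Pioneer pays $38.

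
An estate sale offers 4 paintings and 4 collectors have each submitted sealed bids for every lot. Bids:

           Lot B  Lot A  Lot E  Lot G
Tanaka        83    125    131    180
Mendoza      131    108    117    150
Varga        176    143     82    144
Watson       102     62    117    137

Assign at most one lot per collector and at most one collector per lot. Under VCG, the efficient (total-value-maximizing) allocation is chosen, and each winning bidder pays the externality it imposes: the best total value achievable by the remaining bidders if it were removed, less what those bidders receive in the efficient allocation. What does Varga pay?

Efficient allocation: Tanaka→Lot G ($180), Mendoza→Lot A ($108), Varga→Lot B ($176), Watson→Lot E ($117); total welfare W = $581.
Varga receives Lot B at value $176, so the others get W − 176 = $405.
Without Varga: best allocation of the remaining 3 bidders over all 4 lots is Tanaka→Lot G ($180), Mendoza→Lot B ($131), Watson→Lot E ($117), total $428.
VCG payment = (others' best without Varga) − (others' welfare with Varga) = 428 − 405 = $23.

Varga pays $23.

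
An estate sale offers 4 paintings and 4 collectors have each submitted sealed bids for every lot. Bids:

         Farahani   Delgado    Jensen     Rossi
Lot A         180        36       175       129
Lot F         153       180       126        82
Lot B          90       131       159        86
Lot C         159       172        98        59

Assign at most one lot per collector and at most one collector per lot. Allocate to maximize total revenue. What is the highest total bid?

Max total: $627

Optimal: Farahani→Lot C ($159), Delgado→Lot F ($180), Jensen→Lot B ($159), Rossi→Lot A ($129) — total 159+180+159+129 = $627.
Max-entry greedy (repeatedly take the single best remaining cell) gives $578, worse by 49.
Next-best assignment: Farahani→Lot F, Delgado→Lot C, Jensen→Lot B, Rossi→Lot A = $613.
Swapping Rossi↔Farahani (Rossi→Lot C $59, Farahani→Lot A $180) loses 49.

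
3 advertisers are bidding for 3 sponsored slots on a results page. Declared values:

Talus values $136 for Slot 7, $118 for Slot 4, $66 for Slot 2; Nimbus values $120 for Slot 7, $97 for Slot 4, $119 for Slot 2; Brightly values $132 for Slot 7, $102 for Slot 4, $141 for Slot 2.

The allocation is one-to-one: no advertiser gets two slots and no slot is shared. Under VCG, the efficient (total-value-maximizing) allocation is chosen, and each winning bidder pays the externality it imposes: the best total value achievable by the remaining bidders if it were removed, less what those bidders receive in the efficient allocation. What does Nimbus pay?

Efficient allocation: Talus→Slot 4 ($118), Nimbus→Slot 7 ($120), Brightly→Slot 2 ($141); total welfare W = $379.
Nimbus receives Slot 7 at value $120, so the others get W − 120 = $259.
Without Nimbus: best allocation of the remaining 2 bidders over all 3 slots is Talus→Slot 7 ($136), Brightly→Slot 2 ($141), total $277.
VCG payment = (others' best without Nimbus) − (others' welfare with Nimbus) = 277 − 259 = $18.

Nimbus pays $18.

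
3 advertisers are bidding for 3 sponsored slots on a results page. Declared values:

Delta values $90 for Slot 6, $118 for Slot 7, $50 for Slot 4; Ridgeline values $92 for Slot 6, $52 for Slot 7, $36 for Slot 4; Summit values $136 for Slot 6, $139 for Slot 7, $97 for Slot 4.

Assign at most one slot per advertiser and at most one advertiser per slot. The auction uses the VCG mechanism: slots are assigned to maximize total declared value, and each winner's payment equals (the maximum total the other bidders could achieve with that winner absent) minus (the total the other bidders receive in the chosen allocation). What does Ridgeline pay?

Ridgeline pays $39.

Efficient allocation: Delta→Slot 7 ($118), Ridgeline→Slot 6 ($92), Summit→Slot 4 ($97); total welfare W = $307.
Ridgeline receives Slot 6 at value $92, so the others get W − 92 = $215.
Without Ridgeline: best allocation of the remaining 2 bidders over all 3 slots is Delta→Slot 7 ($118), Summit→Slot 6 ($136), total $254.
VCG payment = (others' best without Ridgeline) − (others' welfare with Ridgeline) = 254 − 215 = $39.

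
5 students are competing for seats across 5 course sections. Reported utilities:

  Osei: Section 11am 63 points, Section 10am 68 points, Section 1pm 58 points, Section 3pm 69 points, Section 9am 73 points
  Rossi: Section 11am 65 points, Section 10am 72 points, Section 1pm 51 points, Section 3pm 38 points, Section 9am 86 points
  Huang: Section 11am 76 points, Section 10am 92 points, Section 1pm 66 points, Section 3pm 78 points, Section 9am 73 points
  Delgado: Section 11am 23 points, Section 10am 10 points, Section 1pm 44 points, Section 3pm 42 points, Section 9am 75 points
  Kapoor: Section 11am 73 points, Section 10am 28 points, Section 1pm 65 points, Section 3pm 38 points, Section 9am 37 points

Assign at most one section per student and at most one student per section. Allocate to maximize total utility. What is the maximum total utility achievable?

Max total: 366 points

This is the linear assignment problem.
Optimal: Osei→Section 3pm (69 points), Rossi→Section 11am (65 points), Huang→Section 10am (92 points), Delgado→Section 9am (75 points), Kapoor→Section 1pm (65 points) — total 69+65+92+75+65 = 366 points.
Row-greedy (each student in turn takes its best remaining section) gives 340 points, worse by 26.
Next-best assignment: Osei→Section 3pm, Rossi→Section 9am, Huang→Section 10am, Delgado→Section 1pm, Kapoor→Section 11am = 364 points.
Every other assignment is strictly worse.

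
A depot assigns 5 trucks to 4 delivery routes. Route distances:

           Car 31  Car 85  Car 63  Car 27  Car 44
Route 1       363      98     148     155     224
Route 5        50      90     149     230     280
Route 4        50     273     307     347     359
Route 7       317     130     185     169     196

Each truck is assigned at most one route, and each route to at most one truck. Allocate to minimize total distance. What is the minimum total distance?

Minimum total: 457 km

Optimal: Car 63→Route 1 (148 km), Car 85→Route 5 (90 km), Car 31→Route 4 (50 km), Car 27→Route 7 (169 km) — total 148+90+50+169 = 457 km.
Row-greedy (each truck in turn takes its cheapest remaining route) gives 680 km, worse by 223.
Swapping Car 63↔Car 85 (Car 63→Route 5 149 km, Car 85→Route 1 98 km) adds 9.
Checked against all permutations: 457 km is optimal.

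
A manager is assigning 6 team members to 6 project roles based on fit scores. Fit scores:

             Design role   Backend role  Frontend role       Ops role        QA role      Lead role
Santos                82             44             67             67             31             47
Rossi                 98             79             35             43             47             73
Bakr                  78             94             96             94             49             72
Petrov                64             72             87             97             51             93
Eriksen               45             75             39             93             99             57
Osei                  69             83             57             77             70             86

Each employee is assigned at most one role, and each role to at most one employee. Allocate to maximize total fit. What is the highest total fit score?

Optimal: Santos→Frontend role (67 pts), Rossi→Design role (98 pts), Bakr→Backend role (94 pts), Petrov→Ops role (97 pts), Eriksen→QA role (99 pts), Osei→Lead role (86 pts) — total 67+98+94+97+99+86 = 541 pts.
Column-greedy (each role in turn goes to its best remaining employee) gives 489 pts, worse by 52.
Checked against all permutations: 541 pts is optimal.

Max total: 541 pts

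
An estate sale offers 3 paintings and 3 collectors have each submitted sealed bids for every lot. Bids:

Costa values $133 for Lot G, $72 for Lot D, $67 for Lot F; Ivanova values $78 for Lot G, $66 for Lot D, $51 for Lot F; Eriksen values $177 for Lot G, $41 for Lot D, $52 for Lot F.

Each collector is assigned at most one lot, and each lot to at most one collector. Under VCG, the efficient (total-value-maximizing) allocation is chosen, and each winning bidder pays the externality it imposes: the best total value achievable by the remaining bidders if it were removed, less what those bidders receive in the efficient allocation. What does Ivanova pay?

Efficient allocation: Costa→Lot F ($67), Ivanova→Lot D ($66), Eriksen→Lot G ($177); total welfare W = $310.
Ivanova receives Lot D at value $66, so the others get W − 66 = $244.
Without Ivanova: best allocation of the remaining 2 bidders over all 3 lots is Costa→Lot D ($72), Eriksen→Lot G ($177), total $249.
VCG payment = (others' best without Ivanova) − (others' welfare with Ivanova) = 249 − 244 = $5.

Ivanova pays $5.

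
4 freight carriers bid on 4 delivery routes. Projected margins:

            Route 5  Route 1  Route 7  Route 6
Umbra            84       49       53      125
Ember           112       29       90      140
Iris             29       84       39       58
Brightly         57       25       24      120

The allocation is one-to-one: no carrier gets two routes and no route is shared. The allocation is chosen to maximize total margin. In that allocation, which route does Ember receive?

Optimal: Umbra→Route 5 ($84k), Ember→Route 7 ($90k), Iris→Route 1 ($84k), Brightly→Route 6 ($120k) — total 84+90+84+120 = $378k.
Next-best assignment: Umbra→Route 7, Ember→Route 5, Iris→Route 1, Brightly→Route 6 = $369k.
Ember's own top route is Route 6 ($140k), but forcing Ember→Route 6 and reassigning the rest optimally gives only $334k — worse by 44.

Ember receives Route 7.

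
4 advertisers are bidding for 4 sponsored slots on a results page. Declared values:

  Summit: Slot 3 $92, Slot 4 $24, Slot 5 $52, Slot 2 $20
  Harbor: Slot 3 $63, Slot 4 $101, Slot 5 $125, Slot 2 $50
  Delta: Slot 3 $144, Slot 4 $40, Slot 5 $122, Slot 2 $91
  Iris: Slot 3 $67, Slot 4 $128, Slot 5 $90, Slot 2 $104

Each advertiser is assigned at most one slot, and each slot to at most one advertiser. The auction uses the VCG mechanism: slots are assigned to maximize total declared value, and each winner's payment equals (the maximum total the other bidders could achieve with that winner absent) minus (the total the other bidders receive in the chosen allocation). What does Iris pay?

Efficient allocation: Summit→Slot 3 ($92), Harbor→Slot 5 ($125), Delta→Slot 2 ($91), Iris→Slot 4 ($128); total welfare W = $436.
Iris receives Slot 4 at value $128, so the others get W − 128 = $308.
Without Iris: best allocation of the remaining 3 bidders over all 4 slots is Summit→Slot 3 ($92), Harbor→Slot 4 ($101), Delta→Slot 5 ($122), total $315.
VCG payment = (others' best without Iris) − (others' welfare with Iris) = 315 − 308 = $7.

Iris pays $7.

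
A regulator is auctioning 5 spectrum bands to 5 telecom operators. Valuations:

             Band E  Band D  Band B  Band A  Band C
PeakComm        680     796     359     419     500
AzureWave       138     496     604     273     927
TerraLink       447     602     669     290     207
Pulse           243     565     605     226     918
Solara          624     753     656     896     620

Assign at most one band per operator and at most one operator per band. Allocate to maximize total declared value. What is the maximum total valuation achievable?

Optimal: PeakComm→Band E ($680M), AzureWave→Band C ($927M), TerraLink→Band B ($669M), Pulse→Band D ($565M), Solara→Band A ($896M) — total 680+927+669+565+896 = $3737M.
Row-greedy (each operator in turn takes its best remaining band) gives $3531M, worse by 206.
Next-best assignment: PeakComm→Band E, AzureWave→Band C, TerraLink→Band D, Pulse→Band B, Solara→Band A = $3710M.
Swapping AzureWave↔Pulse (AzureWave→Band D $496M, Pulse→Band C $918M) loses 78.
No other one-to-one assignment exceeds $3737M.

Maximum total: $3737M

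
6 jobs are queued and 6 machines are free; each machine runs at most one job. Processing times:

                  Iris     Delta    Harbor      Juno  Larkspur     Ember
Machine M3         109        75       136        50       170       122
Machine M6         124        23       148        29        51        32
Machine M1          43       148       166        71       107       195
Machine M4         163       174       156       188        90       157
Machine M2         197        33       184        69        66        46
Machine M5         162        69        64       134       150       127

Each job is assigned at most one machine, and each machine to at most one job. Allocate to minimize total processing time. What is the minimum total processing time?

Optimal: Iris→Machine M1 (43 min), Delta→Machine M2 (33 min), Harbor→Machine M5 (64 min), Juno→Machine M3 (50 min), Larkspur→Machine M4 (90 min), Ember→Machine M6 (32 min) — total 43+33+64+50+90+32 = 312 min.
Checked against all permutations: 312 min is optimal.

Min total: 312 min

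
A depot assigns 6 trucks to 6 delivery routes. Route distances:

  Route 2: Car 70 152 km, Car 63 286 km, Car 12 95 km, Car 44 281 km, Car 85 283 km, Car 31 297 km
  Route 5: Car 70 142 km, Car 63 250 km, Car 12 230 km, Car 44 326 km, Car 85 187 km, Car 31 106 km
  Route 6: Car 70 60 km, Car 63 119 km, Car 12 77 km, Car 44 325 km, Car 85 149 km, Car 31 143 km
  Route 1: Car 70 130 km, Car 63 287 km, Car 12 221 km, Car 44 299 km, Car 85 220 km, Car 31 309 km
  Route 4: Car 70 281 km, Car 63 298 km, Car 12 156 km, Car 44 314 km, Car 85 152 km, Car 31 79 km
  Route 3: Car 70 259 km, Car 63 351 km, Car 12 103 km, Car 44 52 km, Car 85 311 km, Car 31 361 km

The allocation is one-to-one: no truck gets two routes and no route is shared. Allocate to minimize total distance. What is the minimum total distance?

Optimal: Car 70→Route 1 (130 km), Car 63→Route 6 (119 km), Car 12→Route 2 (95 km), Car 44→Route 3 (52 km), Car 85→Route 4 (152 km), Car 31→Route 5 (106 km) — total 130+119+95+52+152+106 = 654 km.
Column-greedy (each route in turn goes to its cheapest remaining truck) gives 831 km, worse by 177.
Swapping Car 63↔Car 12 (Car 63→Route 2 286 km, Car 12→Route 6 77 km) adds 149.
Every other assignment is strictly worse.

Minimum total: 654 km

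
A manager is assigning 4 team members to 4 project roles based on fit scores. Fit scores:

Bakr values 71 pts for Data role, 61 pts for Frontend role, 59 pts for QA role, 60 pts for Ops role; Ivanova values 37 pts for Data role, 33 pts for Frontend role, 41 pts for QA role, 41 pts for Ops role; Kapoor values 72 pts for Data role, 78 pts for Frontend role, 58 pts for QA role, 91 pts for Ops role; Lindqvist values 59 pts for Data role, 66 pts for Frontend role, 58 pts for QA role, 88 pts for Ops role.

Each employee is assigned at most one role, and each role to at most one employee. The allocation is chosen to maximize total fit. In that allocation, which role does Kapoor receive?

Treat this as an assignment problem: match each employee to one role.
Optimal: Bakr→Data role (71 pts), Ivanova→QA role (41 pts), Kapoor→Frontend role (78 pts), Lindqvist→Ops role (88 pts) — total 71+41+78+88 = 278 pts.
Checked against all permutations: 278 pts is optimal.
Kapoor's own top role is Ops role (91 pts), but forcing Kapoor→Ops role and reassigning the rest optimally gives only 269 pts — worse by 9.

Kapoor receives Frontend role.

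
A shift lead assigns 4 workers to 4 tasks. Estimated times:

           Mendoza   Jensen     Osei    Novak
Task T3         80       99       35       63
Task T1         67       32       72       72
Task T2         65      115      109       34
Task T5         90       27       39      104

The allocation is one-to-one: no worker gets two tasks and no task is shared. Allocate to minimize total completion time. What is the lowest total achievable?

Minimum total: 163 min

Optimal: Mendoza→Task T1 (67 min), Jensen→Task T5 (27 min), Osei→Task T3 (35 min), Novak→Task T2 (34 min) — total 67+27+35+34 = 163 min.
Column-greedy (each task in turn goes to its cheapest remaining worker) gives 191 min, worse by 28.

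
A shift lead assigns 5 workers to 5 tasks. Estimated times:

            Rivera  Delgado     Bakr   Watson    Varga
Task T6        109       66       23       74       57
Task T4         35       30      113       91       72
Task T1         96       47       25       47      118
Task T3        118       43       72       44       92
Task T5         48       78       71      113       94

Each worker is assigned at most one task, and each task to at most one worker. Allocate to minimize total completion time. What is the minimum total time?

Minimum total: 204 min

Treat this as an assignment problem: match each worker to one task.
Optimal: Rivera→Task T5 (48 min), Delgado→Task T4 (30 min), Bakr→Task T1 (25 min), Watson→Task T3 (44 min), Varga→Task T6 (57 min) — total 48+30+25+44+57 = 204 min.
Row-greedy (each worker in turn takes its cheapest remaining task) gives 242 min, worse by 38.
Swapping Rivera↔Varga (Rivera→Task T6 109 min, Varga→Task T5 94 min) adds 98.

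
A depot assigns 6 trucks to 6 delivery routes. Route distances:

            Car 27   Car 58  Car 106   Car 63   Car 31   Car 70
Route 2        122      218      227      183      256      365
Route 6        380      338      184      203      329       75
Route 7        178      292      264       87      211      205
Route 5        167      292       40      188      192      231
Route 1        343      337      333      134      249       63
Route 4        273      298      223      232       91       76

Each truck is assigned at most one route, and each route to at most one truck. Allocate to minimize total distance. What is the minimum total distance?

Min total: 736 km

Optimal: Car 27→Route 7 (178 km), Car 58→Route 2 (218 km), Car 106→Route 5 (40 km), Car 63→Route 1 (134 km), Car 31→Route 4 (91 km), Car 70→Route 6 (75 km) — total 178+218+40+134+91+75 = 736 km.
Row-greedy (each truck in turn takes its cheapest remaining route) gives 754 km, worse by 18.
Swapping Car 106↔Car 63 (Car 106→Route 1 333 km, Car 63→Route 5 188 km) adds 347.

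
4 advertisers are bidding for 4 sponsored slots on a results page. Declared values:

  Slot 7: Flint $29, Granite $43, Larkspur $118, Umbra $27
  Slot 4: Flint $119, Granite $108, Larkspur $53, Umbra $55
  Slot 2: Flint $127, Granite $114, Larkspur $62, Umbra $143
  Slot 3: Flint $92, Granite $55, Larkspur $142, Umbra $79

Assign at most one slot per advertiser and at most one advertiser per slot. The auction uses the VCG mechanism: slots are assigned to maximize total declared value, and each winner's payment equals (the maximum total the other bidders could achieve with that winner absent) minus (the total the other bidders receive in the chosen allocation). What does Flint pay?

Flint pays $24.

Efficient allocation: Flint→Slot 3 ($92), Granite→Slot 4 ($108), Larkspur→Slot 7 ($118), Umbra→Slot 2 ($143); total welfare W = $461.
Flint receives Slot 3 at value $92, so the others get W − 92 = $369.
Without Flint: best allocation of the remaining 3 bidders over all 4 slots is Granite→Slot 4 ($108), Larkspur→Slot 3 ($142), Umbra→Slot 2 ($143), total $393.
VCG payment = (others' best without Flint) − (others' welfare with Flint) = 393 − 369 = $24.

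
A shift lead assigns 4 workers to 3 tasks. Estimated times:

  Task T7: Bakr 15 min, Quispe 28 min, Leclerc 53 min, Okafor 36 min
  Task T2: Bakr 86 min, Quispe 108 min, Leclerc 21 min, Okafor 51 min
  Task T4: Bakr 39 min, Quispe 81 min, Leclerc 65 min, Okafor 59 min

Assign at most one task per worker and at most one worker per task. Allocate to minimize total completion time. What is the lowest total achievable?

Min total: 88 min

Optimal: Quispe→Task T7 (28 min), Leclerc→Task T2 (21 min), Bakr→Task T4 (39 min) — total 28+21+39 = 88 min.
Column-greedy (each task in turn goes to its cheapest remaining worker) gives 95 min, worse by 7.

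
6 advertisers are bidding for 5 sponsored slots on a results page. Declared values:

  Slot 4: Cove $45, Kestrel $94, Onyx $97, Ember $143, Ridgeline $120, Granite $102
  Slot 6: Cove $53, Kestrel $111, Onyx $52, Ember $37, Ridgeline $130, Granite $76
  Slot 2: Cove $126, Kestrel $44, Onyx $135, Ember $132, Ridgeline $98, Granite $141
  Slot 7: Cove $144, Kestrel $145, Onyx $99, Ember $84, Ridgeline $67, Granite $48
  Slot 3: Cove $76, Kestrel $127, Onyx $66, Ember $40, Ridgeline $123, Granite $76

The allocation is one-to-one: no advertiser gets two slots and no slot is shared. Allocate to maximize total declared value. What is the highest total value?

Max total: $685

Optimal: Ember→Slot 4 ($143), Ridgeline→Slot 6 ($130), Granite→Slot 2 ($141), Cove→Slot 7 ($144), Kestrel→Slot 3 ($127) — total 143+130+141+144+127 = $685.
Column-greedy (each slot in turn goes to its best remaining advertiser) gives $635, worse by 50.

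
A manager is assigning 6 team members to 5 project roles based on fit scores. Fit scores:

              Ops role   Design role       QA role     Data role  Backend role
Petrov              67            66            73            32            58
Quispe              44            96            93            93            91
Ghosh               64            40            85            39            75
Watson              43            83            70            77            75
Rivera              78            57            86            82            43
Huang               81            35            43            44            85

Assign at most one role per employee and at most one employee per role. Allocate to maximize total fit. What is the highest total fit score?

Optimal: Rivera→Ops role (78 pts), Watson→Design role (83 pts), Ghosh→QA role (85 pts), Quispe→Data role (93 pts), Huang→Backend role (85 pts) — total 78+83+85+93+85 = 424 pts.
Column-greedy (each role in turn goes to its best remaining employee) gives 415 pts, worse by 9.
Next-best assignment: Huang→Ops role, Watson→Design role, Ghosh→QA role, Rivera→Data role, Quispe→Backend role = 422 pts.

Max total: 424 pts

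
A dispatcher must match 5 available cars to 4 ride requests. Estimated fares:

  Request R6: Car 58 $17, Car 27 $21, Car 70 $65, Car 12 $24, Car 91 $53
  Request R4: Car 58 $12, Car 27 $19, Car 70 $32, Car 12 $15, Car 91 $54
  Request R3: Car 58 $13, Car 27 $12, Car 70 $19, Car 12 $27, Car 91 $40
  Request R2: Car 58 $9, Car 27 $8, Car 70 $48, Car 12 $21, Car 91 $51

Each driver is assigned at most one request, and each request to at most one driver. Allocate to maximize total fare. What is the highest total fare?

Max total: $162

Treat this as an assignment problem: match each driver to one request.
Optimal: Car 70→Request R6 ($65), Car 27→Request R4 ($19), Car 12→Request R3 ($27), Car 91→Request R2 ($51) — total 65+19+27+51 = $162.
Max-entry greedy (repeatedly take the single best remaining cell) gives $155, worse by 7.
Swapping Car 12↔Car 70 (Car 12→Request R6 $24, Car 70→Request R3 $19) loses 49.
Every other assignment is strictly worse.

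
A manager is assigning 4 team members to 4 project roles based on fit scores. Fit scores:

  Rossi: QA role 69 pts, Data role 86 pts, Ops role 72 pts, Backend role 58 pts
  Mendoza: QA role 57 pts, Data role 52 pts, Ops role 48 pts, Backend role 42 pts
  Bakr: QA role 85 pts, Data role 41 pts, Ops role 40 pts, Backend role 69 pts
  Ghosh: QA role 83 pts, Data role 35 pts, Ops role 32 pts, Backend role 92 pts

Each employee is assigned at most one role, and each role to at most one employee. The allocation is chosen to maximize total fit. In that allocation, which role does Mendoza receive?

Mendoza receives Ops role.

Optimal: Rossi→Data role (86 pts), Mendoza→Ops role (48 pts), Bakr→QA role (85 pts), Ghosh→Backend role (92 pts) — total 86+48+85+92 = 311 pts.
Row-greedy (each employee in turn takes its best remaining role) gives 244 pts, worse by 67.
Next-best assignment: Rossi→Ops role, Mendoza→Data role, Bakr→QA role, Ghosh→Backend role = 301 pts.
Mendoza's own top role is QA role (57 pts), but forcing Mendoza→QA role and reassigning the rest optimally gives only 275 pts — worse by 36.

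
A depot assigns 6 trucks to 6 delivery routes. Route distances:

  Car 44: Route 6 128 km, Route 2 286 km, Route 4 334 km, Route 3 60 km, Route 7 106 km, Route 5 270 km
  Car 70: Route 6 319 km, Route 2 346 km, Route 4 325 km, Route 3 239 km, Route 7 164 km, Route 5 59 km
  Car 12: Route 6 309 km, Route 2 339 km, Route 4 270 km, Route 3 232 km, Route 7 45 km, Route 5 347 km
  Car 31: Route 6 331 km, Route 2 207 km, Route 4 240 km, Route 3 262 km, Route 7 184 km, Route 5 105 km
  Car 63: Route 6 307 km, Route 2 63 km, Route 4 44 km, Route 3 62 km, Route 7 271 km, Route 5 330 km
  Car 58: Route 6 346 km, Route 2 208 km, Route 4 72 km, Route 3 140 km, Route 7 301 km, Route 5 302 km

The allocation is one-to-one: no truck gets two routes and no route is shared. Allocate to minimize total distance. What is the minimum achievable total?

This is a one-to-one assignment (minimum-cost bipartite matching).
Optimal: Car 44→Route 6 (128 km), Car 70→Route 5 (59 km), Car 12→Route 7 (45 km), Car 31→Route 2 (207 km), Car 63→Route 3 (62 km), Car 58→Route 4 (72 km) — total 128+59+45+207+62+72 = 573 km.
Row-greedy (each truck in turn takes its cheapest remaining route) gives 761 km, worse by 188.
Swapping Car 31↔Car 44 (Car 31→Route 6 331 km, Car 44→Route 2 286 km) adds 282.

Min total: 573 km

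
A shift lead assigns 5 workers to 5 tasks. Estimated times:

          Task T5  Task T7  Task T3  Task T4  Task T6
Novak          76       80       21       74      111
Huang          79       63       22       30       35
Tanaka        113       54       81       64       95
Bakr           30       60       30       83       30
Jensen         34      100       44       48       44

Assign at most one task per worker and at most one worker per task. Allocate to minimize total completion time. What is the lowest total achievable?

Min total: 169 min

Optimal: Novak→Task T3 (21 min), Huang→Task T4 (30 min), Tanaka→Task T7 (54 min), Bakr→Task T6 (30 min), Jensen→Task T5 (34 min) — total 21+30+54+30+34 = 169 min.
Row-greedy (each worker in turn takes its cheapest remaining task) gives 179 min, worse by 10.
Checked against all permutations: 169 min is optimal.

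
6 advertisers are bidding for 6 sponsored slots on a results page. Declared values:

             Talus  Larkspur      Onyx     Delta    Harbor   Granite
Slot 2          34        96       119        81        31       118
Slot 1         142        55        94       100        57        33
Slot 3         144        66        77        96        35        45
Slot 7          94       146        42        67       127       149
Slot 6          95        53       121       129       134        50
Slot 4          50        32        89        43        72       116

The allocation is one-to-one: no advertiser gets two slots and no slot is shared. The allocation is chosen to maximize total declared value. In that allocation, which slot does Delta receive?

Delta receives Slot 1.

Optimal: Talus→Slot 3 ($144), Larkspur→Slot 7 ($146), Onyx→Slot 2 ($119), Delta→Slot 1 ($100), Harbor→Slot 6 ($134), Granite→Slot 4 ($116) — total 144+146+119+100+134+116 = $759.
Column-greedy (each slot in turn goes to its best remaining advertiser) gives $672, worse by 87.
Next-best assignment: Talus→Slot 1, Larkspur→Slot 7, Onyx→Slot 2, Delta→Slot 3, Harbor→Slot 6, Granite→Slot 4 = $753.
Swapping Larkspur↔Delta (Larkspur→Slot 1 $55, Delta→Slot 7 $67) loses 124.
Every other assignment is strictly worse.
Delta's own top slot is Slot 6 ($129), but forcing Delta→Slot 6 and reassigning the rest optimally gives only $711 — worse by 48.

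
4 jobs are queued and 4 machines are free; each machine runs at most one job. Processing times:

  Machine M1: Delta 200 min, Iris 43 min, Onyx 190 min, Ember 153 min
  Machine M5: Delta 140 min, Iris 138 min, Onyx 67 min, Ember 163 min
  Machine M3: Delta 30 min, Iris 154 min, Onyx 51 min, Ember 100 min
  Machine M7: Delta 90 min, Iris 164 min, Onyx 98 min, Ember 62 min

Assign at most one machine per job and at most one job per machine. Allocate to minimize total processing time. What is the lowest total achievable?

Treat this as an assignment problem: match each job to one machine.
Optimal: Delta→Machine M3 (30 min), Iris→Machine M1 (43 min), Onyx→Machine M5 (67 min), Ember→Machine M7 (62 min) — total 30+43+67+62 = 202 min.
Checked against all permutations: 202 min is optimal.

Min total: 202 min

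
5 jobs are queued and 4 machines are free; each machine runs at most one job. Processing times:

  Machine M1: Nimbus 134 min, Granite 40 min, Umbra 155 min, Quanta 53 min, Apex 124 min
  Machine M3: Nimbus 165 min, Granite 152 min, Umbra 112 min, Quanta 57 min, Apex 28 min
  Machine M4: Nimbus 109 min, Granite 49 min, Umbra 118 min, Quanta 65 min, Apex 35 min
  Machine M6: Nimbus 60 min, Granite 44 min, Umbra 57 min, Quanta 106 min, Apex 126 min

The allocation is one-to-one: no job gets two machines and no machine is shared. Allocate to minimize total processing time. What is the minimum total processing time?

Treat this as an assignment problem: match each job to one machine.
Optimal: Quanta→Machine M1 (53 min), Apex→Machine M3 (28 min), Granite→Machine M4 (49 min), Umbra→Machine M6 (57 min) — total 53+28+49+57 = 187 min.
Column-greedy (each machine in turn goes to its cheapest remaining job) gives 190 min, worse by 3.
Next-best assignment: Granite→Machine M1, Quanta→Machine M3, Apex→Machine M4, Umbra→Machine M6 = 189 min.

Minimum total: 187 min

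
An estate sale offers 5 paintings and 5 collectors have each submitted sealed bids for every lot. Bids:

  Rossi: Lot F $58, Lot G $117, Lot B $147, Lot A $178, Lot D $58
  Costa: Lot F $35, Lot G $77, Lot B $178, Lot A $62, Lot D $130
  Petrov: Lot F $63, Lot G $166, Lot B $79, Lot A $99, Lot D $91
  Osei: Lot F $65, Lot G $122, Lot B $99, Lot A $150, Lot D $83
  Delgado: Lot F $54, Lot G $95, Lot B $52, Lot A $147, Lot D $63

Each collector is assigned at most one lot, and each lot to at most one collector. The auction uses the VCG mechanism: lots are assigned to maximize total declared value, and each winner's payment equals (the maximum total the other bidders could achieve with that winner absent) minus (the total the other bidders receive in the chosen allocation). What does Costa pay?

Efficient allocation: Rossi→Lot A ($178), Costa→Lot B ($178), Petrov→Lot G ($166), Osei→Lot D ($83), Delgado→Lot F ($54); total welfare W = $659.
Costa receives Lot B at value $178, so the others get W − 178 = $481.
Without Costa: best allocation of the remaining 4 bidders over all 5 lots is Rossi→Lot B ($147), Petrov→Lot G ($166), Osei→Lot D ($83), Delgado→Lot A ($147), total $543.
VCG payment = (others' best without Costa) − (others' welfare with Costa) = 543 − 481 = $62.

Costa pays $62.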